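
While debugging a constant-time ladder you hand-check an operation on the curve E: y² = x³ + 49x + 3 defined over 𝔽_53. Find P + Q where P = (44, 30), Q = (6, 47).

(44, 30) + (6, 47). λ = (47 - 30)/(6 - 44) ≡ 17/15 mod 53. 15⁻¹ ≡ 46 (mod 53) since 15·46 = 690 ≡ 1, so λ ≡ 40.
  x = λ² - 44 - 6 = 1600 - 50 ≡ 13; y = λ·(44 - 13) - 30 ≡ 44. → (13, 44)

(13, 44)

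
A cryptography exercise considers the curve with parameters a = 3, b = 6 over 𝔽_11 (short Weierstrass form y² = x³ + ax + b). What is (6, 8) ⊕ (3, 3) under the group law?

(6, 3)

(6, 8) + (3, 3). λ = (3 - 8)/(3 - 6) ≡ 6/8 mod 11. 8⁻¹ ≡ 7 (mod 11) since 8·7 = 56 ≡ 1, so λ ≡ 9.
  x = λ² - 6 - 3 = 81 - 9 ≡ 6; y = λ·(6 - 6) - 8 ≡ 3. → (6, 3)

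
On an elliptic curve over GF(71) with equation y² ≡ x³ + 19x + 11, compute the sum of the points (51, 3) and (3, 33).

(51, 3) + (3, 33). λ = (33 - 3)/(3 - 51) ≡ 30/23 mod 71. 23⁻¹ ≡ 34 (mod 71), so λ ≡ 26.
  x = λ² - 51 - 3 = 676 - 54 ≡ 54; y = λ·(51 - 54) - 3 ≡ 61. → (54, 61)

(54, 61)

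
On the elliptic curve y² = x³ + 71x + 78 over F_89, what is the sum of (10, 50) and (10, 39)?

O

The two points share x = 10 and their y-coordinates satisfy 50 + 39 ≡ 0 (mod 89), so they are inverses. Their sum is ∞.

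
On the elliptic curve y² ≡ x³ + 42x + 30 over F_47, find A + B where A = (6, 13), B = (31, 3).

(44, 21)

(6, 13) + (31, 3). λ = (3 - 13)/(31 - 6) ≡ 37/25 mod 47. 25⁻¹ ≡ 32 (mod 47), so λ ≡ 9.
  x = λ² - 6 - 31 = 81 - 37 ≡ 44; y = λ·(6 - 44) - 13 ≡ 21. → (44, 21)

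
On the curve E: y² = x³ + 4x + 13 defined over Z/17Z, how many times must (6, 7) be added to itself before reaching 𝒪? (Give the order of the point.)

5

2P: tangent at (6, 7): λ = (3·6² + 4)/(2·7) ≡ 10/14. 14⁻¹ ≡ 11 (mod 17), so λ ≡ 10·11 ≡ 8.
  x = λ² - 6 - 6 = 64 - 12 ≡ 1; y = λ·(6 - 1) - 7 ≡ 16. → (1, 16)
3P: (1, 16) + (6, 7). λ = (7 - 16)/(6 - 1) ≡ 8/5 mod 17. 5⁻¹ ≡ 7 (mod 17) since 5·7 = 35 ≡ 1, so λ ≡ 5.
  x = λ² - 1 - 6 = 25 - 7 ≡ 1; y = λ·(1 - 1) - 16 ≡ 1. → (1, 1)
4P: (1, 1) + (6, 7). λ = (7 - 1)/(6 - 1) ≡ 6/5 mod 17. 5⁻¹ ≡ 7 (mod 17) since 5·7 = 35 ≡ 1, so λ ≡ 8.
  x = λ² - 1 - 6 = 64 - 7 ≡ 6; y = λ·(1 - 6) - 1 ≡ 10. → (6, 10)
5P: (6, 10) + (6, 7): same x and y₁ ≡ -y₂, so the sum is 𝒪.
5P = 𝒪, so the order is 5.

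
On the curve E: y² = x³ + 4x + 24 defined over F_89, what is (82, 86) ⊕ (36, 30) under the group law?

(82, 86) + (36, 30). λ = (30 - 86)/(36 - 82) ≡ 33/43 mod 89. 43⁻¹ ≡ 29 (mod 89) since 43·29 = 1247 ≡ 1, so λ ≡ 67.
  x = λ² - 82 - 36 = 4489 - 118 ≡ 10; y = λ·(82 - 10) - 86 ≡ 21. → (10, 21)

(10, 21)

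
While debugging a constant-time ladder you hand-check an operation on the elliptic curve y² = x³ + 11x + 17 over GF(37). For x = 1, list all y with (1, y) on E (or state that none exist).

none

x³ + 11x + 17 = 29 ≡ 29 (mod 37).
29 is a non-residue mod 37; no y exists.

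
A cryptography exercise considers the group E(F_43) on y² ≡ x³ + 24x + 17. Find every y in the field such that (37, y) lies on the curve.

x³ + 24x + 17 = 51558 ≡ 1 (mod 43).
Square roots of 1 mod 43: 1 and 42 (since 1² = 1 ≡ 1).

1, 42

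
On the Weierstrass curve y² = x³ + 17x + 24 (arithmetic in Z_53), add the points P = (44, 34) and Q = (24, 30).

(2, 38)

(44, 34) + (24, 30). λ = (30 - 34)/(24 - 44) ≡ 49/33 mod 53. 33⁻¹ ≡ 45 (mod 53) since 33·45 = 1485 ≡ 1, so λ ≡ 32.
  x = λ² - 44 - 24 = 1024 - 68 ≡ 2; y = λ·(44 - 2) - 34 ≡ 38. → (2, 38)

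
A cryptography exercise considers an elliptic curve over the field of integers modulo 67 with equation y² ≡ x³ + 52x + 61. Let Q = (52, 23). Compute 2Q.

tangent at (52, 23): λ = (3·52² + 52)/(2·23) ≡ 57/46. 46⁻¹ ≡ 51 (mod 67), so λ ≡ 57·51 ≡ 26.
  x = λ² - 52 - 52 = 676 - 104 ≡ 36; y = λ·(52 - 36) - 23 ≡ 58. → (36, 58)

(36, 58)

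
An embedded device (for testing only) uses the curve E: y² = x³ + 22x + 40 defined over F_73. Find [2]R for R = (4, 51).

(71, 39)

tangent at (4, 51): λ = (3·4² + 22)/(2·51) ≡ 70/29. 29⁻¹ ≡ 68 (mod 73) since 29·68 = 1972 ≡ 1, so λ ≡ 70·68 ≡ 15.
  x = λ² - 4 - 4 = 225 - 8 ≡ 71; y = λ·(4 - 71) - 51 ≡ 39. → (71, 39)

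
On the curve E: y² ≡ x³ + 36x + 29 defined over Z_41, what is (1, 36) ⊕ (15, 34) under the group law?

(1, 36) + (15, 34). λ = (34 - 36)/(15 - 1) ≡ 39/14 mod 41. 14⁻¹ ≡ 3 (mod 41) since 14·3 = 42 ≡ 1, so λ ≡ 35.
  x = λ² - 1 - 15 = 1225 - 16 ≡ 20; y = λ·(1 - 20) - 36 ≡ 37. → (20, 37)

(20, 37)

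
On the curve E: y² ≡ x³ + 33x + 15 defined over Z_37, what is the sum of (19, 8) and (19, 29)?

O

The two points share x = 19 and their y-coordinates satisfy 8 + 29 ≡ 0 (mod 37), so they are inverses. Their sum is O.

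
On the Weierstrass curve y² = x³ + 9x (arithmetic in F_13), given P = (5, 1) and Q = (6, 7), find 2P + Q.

(5, 12)

First 2P:
Repeated addition: build up to 2P.
2P: tangent at (5, 1): λ = (3·5² + 9)/(2·1) ≡ 6/2. 2⁻¹ ≡ 7 (mod 13) since 2·7 = 14 ≡ 1, so λ ≡ 6·7 ≡ 3.
  x = λ² - 5 - 5 = 9 - 10 ≡ 12; y = λ·(5 - 12) - 1 ≡ 4. → (12, 4)
2P = (12, 4).
Finally 2P + Q:
(12, 4) + (6, 7). λ = (7 - 4)/(6 - 12) ≡ 3/7 mod 13. 7⁻¹ ≡ 2 (mod 13), so λ ≡ 6.
  x = λ² - 12 - 6 = 36 - 18 ≡ 5; y = λ·(12 - 5) - 4 ≡ 12. → (5, 12)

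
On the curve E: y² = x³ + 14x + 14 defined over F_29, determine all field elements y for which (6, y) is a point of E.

13, 16

x³ + 14x + 14 = 314 ≡ 24 (mod 29).
Square roots of 24 mod 29: 13 and 16 (since 13² = 169 ≡ 24).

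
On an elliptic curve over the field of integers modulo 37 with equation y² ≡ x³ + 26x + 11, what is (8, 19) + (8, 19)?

(0, 23)

tangent at (8, 19): λ = (3·8² + 26)/(2·19) ≡ 33/1. 1⁻¹ ≡ 1 (mod 37), so λ ≡ 33·1 ≡ 33.
  x = λ² - 8 - 8 = 1089 - 16 ≡ 0; y = λ·(8 - 0) - 19 ≡ 23. → (0, 23)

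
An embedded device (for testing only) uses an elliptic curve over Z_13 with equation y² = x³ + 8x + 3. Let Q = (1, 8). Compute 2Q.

tangent at (1, 8): λ = (3·1² + 8)/(2·8) ≡ 11/3. 3⁻¹ ≡ 9 (mod 13) since 3·9 = 27 ≡ 1, so λ ≡ 11·9 ≡ 8.
  x = λ² - 1 - 1 = 64 - 2 ≡ 10; y = λ·(1 - 10) - 8 ≡ 11. → (10, 11)

(10, 11)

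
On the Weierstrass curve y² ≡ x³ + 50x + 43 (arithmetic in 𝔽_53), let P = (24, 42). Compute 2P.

tangent at (24, 42): λ = (3·24² + 50)/(2·42) ≡ 29/31. 31⁻¹ ≡ 12 (mod 53), so λ ≡ 29·12 ≡ 30.
  x = λ² - 24 - 24 = 900 - 48 ≡ 4; y = λ·(24 - 4) - 42 ≡ 28. → (4, 28)

(4, 28)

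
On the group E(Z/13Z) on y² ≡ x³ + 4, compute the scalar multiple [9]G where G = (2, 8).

Double-and-add on 9 = (1001)₂. Start with G = (2, 8) for the leading 1-bit.
double: tangent at (2, 8): λ = (3·2² + 0)/(2·8) ≡ 12/3. 3⁻¹ ≡ 9 (mod 13) since 3·9 = 27 ≡ 1, so λ ≡ 12·9 ≡ 4.
  x = λ² - 2 - 2 = 16 - 4 ≡ 12; y = λ·(2 - 12) - 8 ≡ 4. → (12, 4)
double: tangent at (12, 4): λ = (3·12² + 0)/(2·4) ≡ 3/8. 8⁻¹ ≡ 5 (mod 13) since 8·5 = 40 ≡ 1, so λ ≡ 3·5 ≡ 2.
  x = λ² - 12 - 12 = 4 - 24 ≡ 6; y = λ·(12 - 6) - 4 ≡ 8. → (6, 8)
double: tangent at (6, 8): λ = (3·6² + 0)/(2·8) ≡ 4/3. 3⁻¹ ≡ 9 (mod 13) since 3·9 = 27 ≡ 1, so λ ≡ 4·9 ≡ 10.
  x = λ² - 6 - 6 = 100 - 12 ≡ 10; y = λ·(6 - 10) - 8 ≡ 4. → (10, 4)
add G: (10, 4) + (2, 8). λ = (8 - 4)/(2 - 10) ≡ 4/5 mod 13. 5⁻¹ ≡ 8 (mod 13) since 5·8 = 40 ≡ 1, so λ ≡ 6.
  x = λ² - 10 - 2 = 36 - 12 ≡ 11; y = λ·(10 - 11) - 4 ≡ 3. → (11, 3)

(11, 3)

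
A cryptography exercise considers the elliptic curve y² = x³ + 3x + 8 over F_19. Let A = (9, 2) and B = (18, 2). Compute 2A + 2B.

First 2A:
Repeated addition: build up to 2A.
2A: tangent at (9, 2): λ = (3·9² + 3)/(2·2) ≡ 18/4. 4⁻¹ ≡ 5 (mod 19), so λ ≡ 18·5 ≡ 14.
  x = λ² - 9 - 9 = 196 - 18 ≡ 7; y = λ·(9 - 7) - 2 ≡ 7. → (7, 7)
2A = (7, 7).
Next 2B:
Repeated addition: build up to 2B.
2B: tangent at (18, 2): λ = (3·18² + 3)/(2·2) ≡ 6/4. 4⁻¹ ≡ 5 (mod 19), so λ ≡ 6·5 ≡ 11.
  x = λ² - 18 - 18 = 121 - 36 ≡ 9; y = λ·(18 - 9) - 2 ≡ 2. → (9, 2)
2B = (9, 2).
Finally 2A + 2B:
(7, 7) + (9, 2). λ = (2 - 7)/(9 - 7) ≡ 14/2 mod 19. 2⁻¹ ≡ 10 (mod 19), so λ ≡ 7.
  x = λ² - 7 - 9 = 49 - 16 ≡ 14; y = λ·(7 - 14) - 7 ≡ 1. → (14, 1)

(14, 1)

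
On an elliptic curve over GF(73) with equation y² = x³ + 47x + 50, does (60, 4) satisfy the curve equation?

yes

y² = 4² ≡ 16; x³ + 47x + 50 = 218870 ≡ 16 (mod 73). 16 = 16.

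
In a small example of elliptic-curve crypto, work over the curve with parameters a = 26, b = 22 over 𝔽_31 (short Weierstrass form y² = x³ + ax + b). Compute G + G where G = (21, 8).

tangent at (21, 8): λ = (3·21² + 26)/(2·8) ≡ 16/16. 16⁻¹ ≡ 2 (mod 31), so λ ≡ 16·2 ≡ 1.
  x = λ² - 21 - 21 = 1 - 42 ≡ 21; y = λ·(21 - 21) - 8 ≡ 23. → (21, 23)

(21, 23)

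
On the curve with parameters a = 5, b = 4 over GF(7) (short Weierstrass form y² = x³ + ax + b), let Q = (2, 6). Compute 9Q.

Double-and-add on 9 = (1001)₂. Start with Q = (2, 6) for the leading 1-bit.
double: tangent at (2, 6): λ = (3·2² + 5)/(2·6) ≡ 3/5. 5⁻¹ ≡ 3 (mod 7), so λ ≡ 3·3 ≡ 2.
  x = λ² - 2 - 2 = 4 - 4 ≡ 0; y = λ·(2 - 0) - 6 ≡ 5. → (0, 5)
double: tangent at (0, 5): λ = (3·0² + 5)/(2·5) ≡ 5/3. 3⁻¹ ≡ 5 (mod 7), so λ ≡ 5·5 ≡ 4.
  x = λ² - 0 - 0 = 16 - 0 ≡ 2; y = λ·(0 - 2) - 5 ≡ 1. → (2, 1)
double: tangent at (2, 1): λ = (3·2² + 5)/(2·1) ≡ 3/2. 2⁻¹ ≡ 4 (mod 7), so λ ≡ 3·4 ≡ 5.
  x = λ² - 2 - 2 = 25 - 4 ≡ 0; y = λ·(2 - 0) - 1 ≡ 2. → (0, 2)
add Q: (0, 2) + (2, 6). λ = (6 - 2)/(2 - 0) ≡ 4/2 mod 7. 2⁻¹ ≡ 4 (mod 7) since 2·4 = 8 ≡ 1, so λ ≡ 2.
  x = λ² - 0 - 2 = 4 - 2 ≡ 2; y = λ·(0 - 2) - 2 ≡ 1. → (2, 1)

(2, 1)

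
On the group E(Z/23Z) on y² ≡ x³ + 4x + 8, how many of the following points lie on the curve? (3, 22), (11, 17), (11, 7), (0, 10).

3

(3, 22): 22² ≡ 1, rhs ≡ 1 → on.
(11, 17): 17² ≡ 13, rhs ≡ 3 → off.
(11, 7): 7² ≡ 3, rhs ≡ 3 → on.
(0, 10): 10² ≡ 8, rhs ≡ 8 → on.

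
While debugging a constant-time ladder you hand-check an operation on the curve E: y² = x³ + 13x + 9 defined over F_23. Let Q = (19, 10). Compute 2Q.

tangent at (19, 10): λ = (3·19² + 13)/(2·10) ≡ 15/20. 20⁻¹ ≡ 15 (mod 23) since 20·15 = 300 ≡ 1, so λ ≡ 15·15 ≡ 18.
  x = λ² - 19 - 19 = 324 - 38 ≡ 10; y = λ·(19 - 10) - 10 ≡ 14. → (10, 14)

(10, 14)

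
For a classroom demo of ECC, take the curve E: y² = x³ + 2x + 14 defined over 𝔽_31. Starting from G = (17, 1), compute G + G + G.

Repeated addition: build up to 3G.
2G: tangent at (17, 1): λ = (3·17² + 2)/(2·1) ≡ 1/2. 2⁻¹ ≡ 16 (mod 31), so λ ≡ 1·16 ≡ 16.
  x = λ² - 17 - 17 = 256 - 34 ≡ 5; y = λ·(17 - 5) - 1 ≡ 5. → (5, 5)
3G: (5, 5) + (17, 1). λ = (1 - 5)/(17 - 5) ≡ 27/12 mod 31. 12⁻¹ ≡ 13 (mod 31) since 12·13 = 156 ≡ 1, so λ ≡ 10.
  x = λ² - 5 - 17 = 100 - 22 ≡ 16; y = λ·(5 - 16) - 5 ≡ 9. → (16, 9)

(16, 9)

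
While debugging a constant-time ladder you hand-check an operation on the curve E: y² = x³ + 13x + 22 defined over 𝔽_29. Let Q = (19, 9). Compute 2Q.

(4, 15)

tangent at (19, 9): λ = (3·19² + 13)/(2·9) ≡ 23/18. 18⁻¹ ≡ 21 (mod 29), so λ ≡ 23·21 ≡ 19.
  x = λ² - 19 - 19 = 361 - 38 ≡ 4; y = λ·(19 - 4) - 9 ≡ 15. → (4, 15)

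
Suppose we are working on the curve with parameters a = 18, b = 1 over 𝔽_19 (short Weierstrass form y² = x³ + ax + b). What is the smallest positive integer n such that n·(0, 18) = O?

2P: tangent at (0, 18): λ = (3·0² + 18)/(2·18) ≡ 18/17. 17⁻¹ ≡ 9 (mod 19), so λ ≡ 18·9 ≡ 10.
  x = λ² - 0 - 0 = 100 - 0 ≡ 5; y = λ·(0 - 5) - 18 ≡ 8. → (5, 8)
3P: (5, 8) + (0, 18). λ = (18 - 8)/(0 - 5) ≡ 10/14 mod 19. 14⁻¹ ≡ 15 (mod 19) since 14·15 = 210 ≡ 1, so λ ≡ 17.
  x = λ² - 5 - 0 = 289 - 5 ≡ 18; y = λ·(5 - 18) - 8 ≡ 18. → (18, 18)
4P: (18, 18) + (0, 18). λ = (18 - 18)/(0 - 18) ≡ 0/1 mod 19. 1⁻¹ ≡ 1 (mod 19), so λ ≡ 0.
  x = λ² - 18 - 0 = 0 - 18 ≡ 1; y = λ·(18 - 1) - 18 ≡ 1. → (1, 1)
5P: (1, 1) + (0, 18). λ = (18 - 1)/(0 - 1) ≡ 17/18 mod 19. 18⁻¹ ≡ 18 (mod 19), so λ ≡ 2.
  x = λ² - 1 - 0 = 4 - 1 ≡ 3; y = λ·(1 - 3) - 1 ≡ 14. → (3, 14)
6P: (3, 14) + (0, 18). λ = (18 - 14)/(0 - 3) ≡ 4/16 mod 19. 16⁻¹ ≡ 6 (mod 19), so λ ≡ 5.
  x = λ² - 3 - 0 = 25 - 3 ≡ 3; y = λ·(3 - 3) - 14 ≡ 5. → (3, 5)
7P: (3, 5) + (0, 18). λ = (18 - 5)/(0 - 3) ≡ 13/16 mod 19. 16⁻¹ ≡ 6 (mod 19), so λ ≡ 2.
  x = λ² - 3 - 0 = 4 - 3 ≡ 1; y = λ·(3 - 1) - 5 ≡ 18. → (1, 18)
8P: (1, 18) + (0, 18). λ = (18 - 18)/(0 - 1) ≡ 0/18 mod 19. 18⁻¹ ≡ 18 (mod 19), so λ ≡ 0.
  x = λ² - 1 - 0 = 0 - 1 ≡ 18; y = λ·(1 - 18) - 18 ≡ 1. → (18, 1)
9P: (18, 1) + (0, 18). λ = (18 - 1)/(0 - 18) ≡ 17/1 mod 19. 1⁻¹ ≡ 1 (mod 19) since 1·1 = 1 ≡ 1, so λ ≡ 17.
  x = λ² - 18 - 0 = 289 - 18 ≡ 5; y = λ·(18 - 5) - 1 ≡ 11. → (5, 11)
10P: (5, 11) + (0, 18). λ = (18 - 11)/(0 - 5) ≡ 7/14 mod 19. 14⁻¹ ≡ 15 (mod 19), so λ ≡ 10.
  x = λ² - 5 - 0 = 100 - 5 ≡ 0; y = λ·(5 - 0) - 11 ≡ 1. → (0, 1)
11P: (0, 1) + (0, 18): same x and y₁ ≡ -y₂, so the sum is O.
11P = O, so the order is 11.

11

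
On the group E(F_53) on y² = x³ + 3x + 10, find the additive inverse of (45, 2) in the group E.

-(45, 2) = (45, -2 mod 53) = (45, 51).

(45, 51)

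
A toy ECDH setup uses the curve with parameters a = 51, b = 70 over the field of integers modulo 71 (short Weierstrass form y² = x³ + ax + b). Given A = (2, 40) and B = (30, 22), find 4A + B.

(6, 33)

First 4A:
Double-and-add on 4 = (100)₂. Start with A = (2, 40) for the leading 1-bit.
double: tangent at (2, 40): λ = (3·2² + 51)/(2·40) ≡ 63/9. 9⁻¹ ≡ 8 (mod 71), so λ ≡ 63·8 ≡ 7.
  x = λ² - 2 - 2 = 49 - 4 ≡ 45; y = λ·(2 - 45) - 40 ≡ 14. → (45, 14)
double: tangent at (45, 14): λ = (3·45² + 51)/(2·14) ≡ 20/28. 28⁻¹ ≡ 33 (mod 71) since 28·33 = 924 ≡ 1, so λ ≡ 20·33 ≡ 21.
  x = λ² - 45 - 45 = 441 - 90 ≡ 67; y = λ·(45 - 67) - 14 ≡ 21. → (67, 21)
4A = (67, 21).
Finally 4A + B:
(67, 21) + (30, 22). λ = (22 - 21)/(30 - 67) ≡ 1/34 mod 71. 34⁻¹ ≡ 23 (mod 71), so λ ≡ 23.
  x = λ² - 67 - 30 = 529 - 97 ≡ 6; y = λ·(67 - 6) - 21 ≡ 33. → (6, 33)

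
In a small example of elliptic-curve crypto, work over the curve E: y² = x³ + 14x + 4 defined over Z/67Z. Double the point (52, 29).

(51, 21)

tangent at (52, 29): λ = (3·52² + 14)/(2·29) ≡ 19/58. 58⁻¹ ≡ 52 (mod 67), so λ ≡ 19·52 ≡ 50.
  x = λ² - 52 - 52 = 2500 - 104 ≡ 51; y = λ·(52 - 51) - 29 ≡ 21. → (51, 21)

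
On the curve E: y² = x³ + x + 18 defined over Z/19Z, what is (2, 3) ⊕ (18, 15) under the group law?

(2, 3) + (18, 15). λ = (15 - 3)/(18 - 2) ≡ 12/16 mod 19. 16⁻¹ ≡ 6 (mod 19), so λ ≡ 15.
  x = λ² - 2 - 18 = 225 - 20 ≡ 15; y = λ·(2 - 15) - 3 ≡ 11. → (15, 11)

(15, 11)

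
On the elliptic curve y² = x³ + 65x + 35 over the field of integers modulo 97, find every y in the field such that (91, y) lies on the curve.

x³ + 65x + 35 = 759521 ≡ 11 (mod 97).
Square roots of 11 mod 97: 37 and 60 (since 37² = 1369 ≡ 11).

37, 60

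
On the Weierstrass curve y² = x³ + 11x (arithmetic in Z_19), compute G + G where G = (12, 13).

tangent at (12, 13): λ = (3·12² + 11)/(2·13) ≡ 6/7. 7⁻¹ ≡ 11 (mod 19), so λ ≡ 6·11 ≡ 9.
  x = λ² - 12 - 12 = 81 - 24 ≡ 0; y = λ·(12 - 0) - 13 ≡ 0. → (0, 0)

(0, 0)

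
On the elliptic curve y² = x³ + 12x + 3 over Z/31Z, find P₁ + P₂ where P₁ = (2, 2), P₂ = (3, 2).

(2, 2) + (3, 2). λ = (2 - 2)/(3 - 2) ≡ 0/1 mod 31. 1⁻¹ ≡ 1 (mod 31), so λ ≡ 0.
  x = λ² - 2 - 3 = 0 - 5 ≡ 26; y = λ·(2 - 26) - 2 ≡ 29. → (26, 29)

(26, 29)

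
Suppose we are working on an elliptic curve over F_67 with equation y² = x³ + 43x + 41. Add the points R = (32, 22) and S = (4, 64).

(32, 22) + (4, 64). λ = (64 - 22)/(4 - 32) ≡ 42/39 mod 67. 39⁻¹ ≡ 55 (mod 67) since 39·55 = 2145 ≡ 1, so λ ≡ 32.
  x = λ² - 32 - 4 = 1024 - 36 ≡ 50; y = λ·(32 - 50) - 22 ≡ 5. → (50, 5)

(50, 5)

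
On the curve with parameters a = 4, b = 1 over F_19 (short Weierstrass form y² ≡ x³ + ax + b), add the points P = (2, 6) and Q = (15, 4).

(2, 6) + (15, 4). λ = (4 - 6)/(15 - 2) ≡ 17/13 mod 19. 13⁻¹ ≡ 3 (mod 19), so λ ≡ 13.
  x = λ² - 2 - 15 = 169 - 17 ≡ 0; y = λ·(2 - 0) - 6 ≡ 1. → (0, 1)

(0, 1)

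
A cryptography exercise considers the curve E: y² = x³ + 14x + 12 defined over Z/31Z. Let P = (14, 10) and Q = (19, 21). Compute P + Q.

(14, 21)

(14, 10) + (19, 21). λ = (21 - 10)/(19 - 14) ≡ 11/5 mod 31. 5⁻¹ ≡ 25 (mod 31) since 5·25 = 125 ≡ 1, so λ ≡ 27.
  x = λ² - 14 - 19 = 729 - 33 ≡ 14; y = λ·(14 - 14) - 10 ≡ 21. → (14, 21)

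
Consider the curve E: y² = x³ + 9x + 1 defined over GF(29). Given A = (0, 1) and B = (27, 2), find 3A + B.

(16, 6)

First 3A:
Repeated addition: build up to 3A.
2A: tangent at (0, 1): λ = (3·0² + 9)/(2·1) ≡ 9/2. 2⁻¹ ≡ 15 (mod 29) since 2·15 = 30 ≡ 1, so λ ≡ 9·15 ≡ 19.
  x = λ² - 0 - 0 = 361 - 0 ≡ 13; y = λ·(0 - 13) - 1 ≡ 13. → (13, 13)
3A: (13, 13) + (0, 1). λ = (1 - 13)/(0 - 13) ≡ 17/16 mod 29. 16⁻¹ ≡ 20 (mod 29), so λ ≡ 21.
  x = λ² - 13 - 0 = 441 - 13 ≡ 22; y = λ·(13 - 22) - 13 ≡ 1. → (22, 1)
3A = (22, 1).
Finally 3A + B:
(22, 1) + (27, 2). λ = (2 - 1)/(27 - 22) ≡ 1/5 mod 29. 5⁻¹ ≡ 6 (mod 29) since 5·6 = 30 ≡ 1, so λ ≡ 6.
  x = λ² - 22 - 27 = 36 - 49 ≡ 16; y = λ·(22 - 16) - 1 ≡ 6. → (16, 6)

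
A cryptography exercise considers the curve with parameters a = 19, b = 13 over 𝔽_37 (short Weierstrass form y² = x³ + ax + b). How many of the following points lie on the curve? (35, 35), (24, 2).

1

(35, 35): 35² ≡ 4, rhs ≡ 4 → on.
(24, 2): 2² ≡ 4, rhs ≡ 11 → off.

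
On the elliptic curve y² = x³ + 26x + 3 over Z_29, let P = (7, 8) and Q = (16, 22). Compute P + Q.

(7, 8) + (16, 22). λ = (22 - 8)/(16 - 7) ≡ 14/9 mod 29. 9⁻¹ ≡ 13 (mod 29), so λ ≡ 8.
  x = λ² - 7 - 16 = 64 - 23 ≡ 12; y = λ·(7 - 12) - 8 ≡ 10. → (12, 10)

(12, 10)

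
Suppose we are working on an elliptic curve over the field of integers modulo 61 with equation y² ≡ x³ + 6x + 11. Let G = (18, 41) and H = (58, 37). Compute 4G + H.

(34, 28)

First 4G:
Repeated addition: build up to 4G.
2G: tangent at (18, 41): λ = (3·18² + 6)/(2·41) ≡ 2/21. 21⁻¹ ≡ 32 (mod 61), so λ ≡ 2·32 ≡ 3.
  x = λ² - 18 - 18 = 9 - 36 ≡ 34; y = λ·(18 - 34) - 41 ≡ 33. → (34, 33)
3G: (34, 33) + (18, 41). λ = (41 - 33)/(18 - 34) ≡ 8/45 mod 61. 45⁻¹ ≡ 19 (mod 61) since 45·19 = 855 ≡ 1, so λ ≡ 30.
  x = λ² - 34 - 18 = 900 - 52 ≡ 55; y = λ·(34 - 55) - 33 ≡ 8. → (55, 8)
4G: (55, 8) + (18, 41). λ = (41 - 8)/(18 - 55) ≡ 33/24 mod 61. 24⁻¹ ≡ 28 (mod 61), so λ ≡ 9.
  x = λ² - 55 - 18 = 81 - 73 ≡ 8; y = λ·(55 - 8) - 8 ≡ 49. → (8, 49)
4G = (8, 49).
Finally 4G + H:
(8, 49) + (58, 37). λ = (37 - 49)/(58 - 8) ≡ 49/50 mod 61. 50⁻¹ ≡ 11 (mod 61) since 50·11 = 550 ≡ 1, so λ ≡ 51.
  x = λ² - 8 - 58 = 2601 - 66 ≡ 34; y = λ·(8 - 34) - 49 ≡ 28. → (34, 28)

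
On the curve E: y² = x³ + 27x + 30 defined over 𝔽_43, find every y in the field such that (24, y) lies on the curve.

x³ + 27x + 30 = 14502 ≡ 11 (mod 43).
Square roots of 11 mod 43: 21 and 22 (since 21² = 441 ≡ 11).

21, 22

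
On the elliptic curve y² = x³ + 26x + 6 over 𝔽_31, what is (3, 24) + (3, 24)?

(30, 14)

tangent at (3, 24): λ = (3·3² + 26)/(2·24) ≡ 22/17. 17⁻¹ ≡ 11 (mod 31), so λ ≡ 22·11 ≡ 25.
  x = λ² - 3 - 3 = 625 - 6 ≡ 30; y = λ·(3 - 30) - 24 ≡ 14. → (30, 14)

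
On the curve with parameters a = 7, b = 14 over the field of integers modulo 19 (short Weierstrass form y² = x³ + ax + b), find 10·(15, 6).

(7, 11)

Write Q = (15, 6).
Repeated addition: build up to 10Q.
2Q: tangent at (15, 6): λ = (3·15² + 7)/(2·6) ≡ 17/12. 12⁻¹ ≡ 8 (mod 19), so λ ≡ 17·8 ≡ 3.
  x = λ² - 15 - 15 = 9 - 30 ≡ 17; y = λ·(15 - 17) - 6 ≡ 7. → (17, 7)
3Q: (17, 7) + (15, 6). λ = (6 - 7)/(15 - 17) ≡ 18/17 mod 19. 17⁻¹ ≡ 9 (mod 19), so λ ≡ 10.
  x = λ² - 17 - 15 = 100 - 32 ≡ 11; y = λ·(17 - 11) - 7 ≡ 15. → (11, 15)
4Q: (11, 15) + (15, 6). λ = (6 - 15)/(15 - 11) ≡ 10/4 mod 19. 4⁻¹ ≡ 5 (mod 19) since 4·5 = 20 ≡ 1, so λ ≡ 12.
  x = λ² - 11 - 15 = 144 - 26 ≡ 4; y = λ·(11 - 4) - 15 ≡ 12. → (4, 12)
5Q: (4, 12) + (15, 6). λ = (6 - 12)/(15 - 4) ≡ 13/11 mod 19. 11⁻¹ ≡ 7 (mod 19), so λ ≡ 15.
  x = λ² - 4 - 15 = 225 - 19 ≡ 16; y = λ·(4 - 16) - 12 ≡ 17. → (16, 17)
6Q: (16, 17) + (15, 6). λ = (6 - 17)/(15 - 16) ≡ 8/18 mod 19. 18⁻¹ ≡ 18 (mod 19) since 18·18 = 324 ≡ 1, so λ ≡ 11.
  x = λ² - 16 - 15 = 121 - 31 ≡ 14; y = λ·(16 - 14) - 17 ≡ 5. → (14, 5)
7Q: (14, 5) + (15, 6). λ = (6 - 5)/(15 - 14) ≡ 1/1 mod 19. 1⁻¹ ≡ 1 (mod 19) since 1·1 = 1 ≡ 1, so λ ≡ 1.
  x = λ² - 14 - 15 = 1 - 29 ≡ 10; y = λ·(14 - 10) - 5 ≡ 18. → (10, 18)
8Q: (10, 18) + (15, 6). λ = (6 - 18)/(15 - 10) ≡ 7/5 mod 19. 5⁻¹ ≡ 4 (mod 19), so λ ≡ 9.
  x = λ² - 10 - 15 = 81 - 25 ≡ 18; y = λ·(10 - 18) - 18 ≡ 5. → (18, 5)
9Q: (18, 5) + (15, 6). λ = (6 - 5)/(15 - 18) ≡ 1/16 mod 19. 16⁻¹ ≡ 6 (mod 19), so λ ≡ 6.
  x = λ² - 18 - 15 = 36 - 33 ≡ 3; y = λ·(18 - 3) - 5 ≡ 9. → (3, 9)
10Q: (3, 9) + (15, 6). λ = (6 - 9)/(15 - 3) ≡ 16/12 mod 19. 12⁻¹ ≡ 8 (mod 19) since 12·8 = 96 ≡ 1, so λ ≡ 14.
  x = λ² - 3 - 15 = 196 - 18 ≡ 7; y = λ·(3 - 7) - 9 ≡ 11. → (7, 11)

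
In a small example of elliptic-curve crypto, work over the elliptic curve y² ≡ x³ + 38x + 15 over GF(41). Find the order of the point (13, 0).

2

2P: (13, 0) + (13, 0): same x and y₁ ≡ -y₂, so the sum is O.
2P = O, so the order is 2.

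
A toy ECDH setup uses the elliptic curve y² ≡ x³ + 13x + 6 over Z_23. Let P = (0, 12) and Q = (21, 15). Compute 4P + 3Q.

First 4P:
Repeated addition: build up to 4P.
2P: tangent at (0, 12): λ = (3·0² + 13)/(2·12) ≡ 13/1. 1⁻¹ ≡ 1 (mod 23), so λ ≡ 13·1 ≡ 13.
  x = λ² - 0 - 0 = 169 - 0 ≡ 8; y = λ·(0 - 8) - 12 ≡ 22. → (8, 22)
3P: (8, 22) + (0, 12). λ = (12 - 22)/(0 - 8) ≡ 13/15 mod 23. 15⁻¹ ≡ 20 (mod 23) since 15·20 = 300 ≡ 1, so λ ≡ 7.
  x = λ² - 8 - 0 = 49 - 8 ≡ 18; y = λ·(8 - 18) - 22 ≡ 0. → (18, 0)
4P: (18, 0) + (0, 12). λ = (12 - 0)/(0 - 18) ≡ 12/5 mod 23. 5⁻¹ ≡ 14 (mod 23), so λ ≡ 7.
  x = λ² - 18 - 0 = 49 - 18 ≡ 8; y = λ·(18 - 8) - 0 ≡ 1. → (8, 1)
4P = (8, 1).
Next 3Q:
Repeated addition: build up to 3Q.
2Q: tangent at (21, 15): λ = (3·21² + 13)/(2·15) ≡ 2/7. 7⁻¹ ≡ 10 (mod 23), so λ ≡ 2·10 ≡ 20.
  x = λ² - 21 - 21 = 400 - 42 ≡ 13; y = λ·(21 - 13) - 15 ≡ 7. → (13, 7)
3Q: (13, 7) + (21, 15). λ = (15 - 7)/(21 - 13) ≡ 8/8 mod 23. 8⁻¹ ≡ 3 (mod 23), so λ ≡ 1.
  x = λ² - 13 - 21 = 1 - 34 ≡ 13; y = λ·(13 - 13) - 7 ≡ 16. → (13, 16)
3Q = (13, 16).
Finally 4P + 3Q:
(8, 1) + (13, 16). λ = (16 - 1)/(13 - 8) ≡ 15/5 mod 23. 5⁻¹ ≡ 14 (mod 23), so λ ≡ 3.
  x = λ² - 8 - 13 = 9 - 21 ≡ 11; y = λ·(8 - 11) - 1 ≡ 13. → (11, 13)

(11, 13)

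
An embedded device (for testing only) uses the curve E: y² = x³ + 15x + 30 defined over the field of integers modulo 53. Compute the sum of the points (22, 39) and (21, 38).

(22, 39) + (21, 38). λ = (38 - 39)/(21 - 22) ≡ 52/52 mod 53. 52⁻¹ ≡ 52 (mod 53), so λ ≡ 1.
  x = λ² - 22 - 21 = 1 - 43 ≡ 11; y = λ·(22 - 11) - 39 ≡ 25. → (11, 25)

(11, 25)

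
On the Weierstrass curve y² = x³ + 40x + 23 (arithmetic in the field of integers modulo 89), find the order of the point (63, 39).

2P: tangent at (63, 39): λ = (3·63² + 40)/(2·39) ≡ 21/78. 78⁻¹ ≡ 8 (mod 89) since 78·8 = 624 ≡ 1, so λ ≡ 21·8 ≡ 79.
  x = λ² - 63 - 63 = 6241 - 126 ≡ 63; y = λ·(63 - 63) - 39 ≡ 50. → (63, 50)
3P: (63, 50) + (63, 39): same x and y₁ ≡ -y₂, so the sum is the point at infinity.
3P = the point at infinity, so the order is 3.

3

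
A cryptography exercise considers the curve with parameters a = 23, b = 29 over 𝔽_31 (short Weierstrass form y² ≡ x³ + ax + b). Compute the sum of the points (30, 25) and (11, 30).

(30, 6)

(30, 25) + (11, 30). λ = (30 - 25)/(11 - 30) ≡ 5/12 mod 31. 12⁻¹ ≡ 13 (mod 31) since 12·13 = 156 ≡ 1, so λ ≡ 3.
  x = λ² - 30 - 11 = 9 - 41 ≡ 30; y = λ·(30 - 30) - 25 ≡ 6. → (30, 6)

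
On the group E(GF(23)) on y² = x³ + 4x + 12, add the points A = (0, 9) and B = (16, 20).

(0, 9) + (16, 20). λ = (20 - 9)/(16 - 0) ≡ 11/16 mod 23. 16⁻¹ ≡ 13 (mod 23) since 16·13 = 208 ≡ 1, so λ ≡ 5.
  x = λ² - 0 - 16 = 25 - 16 ≡ 9; y = λ·(0 - 9) - 9 ≡ 15. → (9, 15)

(9, 15)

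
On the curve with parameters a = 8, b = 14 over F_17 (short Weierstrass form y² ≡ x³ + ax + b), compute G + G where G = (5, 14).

(9, 13)

tangent at (5, 14): λ = (3·5² + 8)/(2·14) ≡ 15/11. 11⁻¹ ≡ 14 (mod 17), so λ ≡ 15·14 ≡ 6.
  x = λ² - 5 - 5 = 36 - 10 ≡ 9; y = λ·(5 - 9) - 14 ≡ 13. → (9, 13)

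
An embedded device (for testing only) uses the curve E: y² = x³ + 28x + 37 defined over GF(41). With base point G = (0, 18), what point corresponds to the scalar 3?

(3, 5)

Repeated addition: build up to 3G.
2G: tangent at (0, 18): λ = (3·0² + 28)/(2·18) ≡ 28/36. 36⁻¹ ≡ 8 (mod 41), so λ ≡ 28·8 ≡ 19.
  x = λ² - 0 - 0 = 361 - 0 ≡ 33; y = λ·(0 - 33) - 18 ≡ 11. → (33, 11)
3G: (33, 11) + (0, 18). λ = (18 - 11)/(0 - 33) ≡ 7/8 mod 41. 8⁻¹ ≡ 36 (mod 41), so λ ≡ 6.
  x = λ² - 33 - 0 = 36 - 33 ≡ 3; y = λ·(33 - 3) - 11 ≡ 5. → (3, 5)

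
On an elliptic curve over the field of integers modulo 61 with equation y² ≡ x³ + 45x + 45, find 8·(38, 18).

Write P = (38, 18).
Repeated addition: build up to 8P.
2P: tangent at (38, 18): λ = (3·38² + 45)/(2·18) ≡ 46/36. 36⁻¹ ≡ 39 (mod 61), so λ ≡ 46·39 ≡ 25.
  x = λ² - 38 - 38 = 625 - 76 ≡ 0; y = λ·(38 - 0) - 18 ≡ 17. → (0, 17)
3P: (0, 17) + (38, 18). λ = (18 - 17)/(38 - 0) ≡ 1/38 mod 61. 38⁻¹ ≡ 53 (mod 61) since 38·53 = 2014 ≡ 1, so λ ≡ 53.
  x = λ² - 0 - 38 = 2809 - 38 ≡ 26; y = λ·(0 - 26) - 17 ≡ 8. → (26, 8)
4P: (26, 8) + (38, 18). λ = (18 - 8)/(38 - 26) ≡ 10/12 mod 61. 12⁻¹ ≡ 56 (mod 61), so λ ≡ 11.
  x = λ² - 26 - 38 = 121 - 64 ≡ 57; y = λ·(26 - 57) - 8 ≡ 17. → (57, 17)
5P: (57, 17) + (38, 18). λ = (18 - 17)/(38 - 57) ≡ 1/42 mod 61. 42⁻¹ ≡ 16 (mod 61) since 42·16 = 672 ≡ 1, so λ ≡ 16.
  x = λ² - 57 - 38 = 256 - 95 ≡ 39; y = λ·(57 - 39) - 17 ≡ 27. → (39, 27)
6P: (39, 27) + (38, 18). λ = (18 - 27)/(38 - 39) ≡ 52/60 mod 61. 60⁻¹ ≡ 60 (mod 61) since 60·60 = 3600 ≡ 1, so λ ≡ 9.
  x = λ² - 39 - 38 = 81 - 77 ≡ 4; y = λ·(39 - 4) - 27 ≡ 44. → (4, 44)
7P: (4, 44) + (38, 18). λ = (18 - 44)/(38 - 4) ≡ 35/34 mod 61. 34⁻¹ ≡ 9 (mod 61), so λ ≡ 10.
  x = λ² - 4 - 38 = 100 - 42 ≡ 58; y = λ·(4 - 58) - 44 ≡ 26. → (58, 26)
8P: (58, 26) + (38, 18). λ = (18 - 26)/(38 - 58) ≡ 53/41 mod 61. 41⁻¹ ≡ 3 (mod 61), so λ ≡ 37.
  x = λ² - 58 - 38 = 1369 - 96 ≡ 53; y = λ·(58 - 53) - 26 ≡ 37. → (53, 37)

(53, 37)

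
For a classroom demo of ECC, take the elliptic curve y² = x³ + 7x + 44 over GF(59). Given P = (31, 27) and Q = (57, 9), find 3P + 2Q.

(16, 2)

First 3P:
Repeated addition: build up to 3P.
2P: tangent at (31, 27): λ = (3·31² + 7)/(2·27) ≡ 58/54. 54⁻¹ ≡ 47 (mod 59), so λ ≡ 58·47 ≡ 12.
  x = λ² - 31 - 31 = 144 - 62 ≡ 23; y = λ·(31 - 23) - 27 ≡ 10. → (23, 10)
3P: (23, 10) + (31, 27). λ = (27 - 10)/(31 - 23) ≡ 17/8 mod 59. 8⁻¹ ≡ 37 (mod 59), so λ ≡ 39.
  x = λ² - 23 - 31 = 1521 - 54 ≡ 51; y = λ·(23 - 51) - 10 ≡ 19. → (51, 19)
3P = (51, 19).
Next 2Q:
Repeated addition: build up to 2Q.
2Q: tangent at (57, 9): λ = (3·57² + 7)/(2·9) ≡ 19/18. 18⁻¹ ≡ 23 (mod 59) since 18·23 = 414 ≡ 1, so λ ≡ 19·23 ≡ 24.
  x = λ² - 57 - 57 = 576 - 114 ≡ 49; y = λ·(57 - 49) - 9 ≡ 6. → (49, 6)
2Q = (49, 6).
Finally 3P + 2Q:
(51, 19) + (49, 6). λ = (6 - 19)/(49 - 51) ≡ 46/57 mod 59. 57⁻¹ ≡ 29 (mod 59), so λ ≡ 36.
  x = λ² - 51 - 49 = 1296 - 100 ≡ 16; y = λ·(51 - 16) - 19 ≡ 2. → (16, 2)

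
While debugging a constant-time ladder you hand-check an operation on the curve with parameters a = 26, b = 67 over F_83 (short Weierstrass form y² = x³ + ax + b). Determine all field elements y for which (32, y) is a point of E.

x³ + 26x + 67 = 33667 ≡ 52 (mod 83).
52 is a non-residue mod 83; no y exists.

none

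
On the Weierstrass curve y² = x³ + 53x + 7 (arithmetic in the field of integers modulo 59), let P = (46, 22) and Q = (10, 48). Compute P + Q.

(19, 47)

(46, 22) + (10, 48). λ = (48 - 22)/(10 - 46) ≡ 26/23 mod 59. 23⁻¹ ≡ 18 (mod 59) since 23·18 = 414 ≡ 1, so λ ≡ 55.
  x = λ² - 46 - 10 = 3025 - 56 ≡ 19; y = λ·(46 - 19) - 22 ≡ 47. → (19, 47)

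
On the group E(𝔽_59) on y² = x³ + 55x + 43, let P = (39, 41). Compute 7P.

Repeated addition: build up to 7P.
2P: tangent at (39, 41): λ = (3·39² + 55)/(2·41) ≡ 16/23. 23⁻¹ ≡ 18 (mod 59) since 23·18 = 414 ≡ 1, so λ ≡ 16·18 ≡ 52.
  x = λ² - 39 - 39 = 2704 - 78 ≡ 30; y = λ·(39 - 30) - 41 ≡ 14. → (30, 14)
3P: (30, 14) + (39, 41). λ = (41 - 14)/(39 - 30) ≡ 27/9 mod 59. 9⁻¹ ≡ 46 (mod 59), so λ ≡ 3.
  x = λ² - 30 - 39 = 9 - 69 ≡ 58; y = λ·(30 - 58) - 14 ≡ 20. → (58, 20)
4P: (58, 20) + (39, 41). λ = (41 - 20)/(39 - 58) ≡ 21/40 mod 59. 40⁻¹ ≡ 31 (mod 59), so λ ≡ 2.
  x = λ² - 58 - 39 = 4 - 97 ≡ 25; y = λ·(58 - 25) - 20 ≡ 46. → (25, 46)
5P: (25, 46) + (39, 41). λ = (41 - 46)/(39 - 25) ≡ 54/14 mod 59. 14⁻¹ ≡ 38 (mod 59) since 14·38 = 532 ≡ 1, so λ ≡ 46.
  x = λ² - 25 - 39 = 2116 - 64 ≡ 46; y = λ·(25 - 46) - 46 ≡ 50. → (46, 50)
6P: (46, 50) + (39, 41). λ = (41 - 50)/(39 - 46) ≡ 50/52 mod 59. 52⁻¹ ≡ 42 (mod 59), so λ ≡ 35.
  x = λ² - 46 - 39 = 1225 - 85 ≡ 19; y = λ·(46 - 19) - 50 ≡ 10. → (19, 10)
7P: (19, 10) + (39, 41). λ = (41 - 10)/(39 - 19) ≡ 31/20 mod 59. 20⁻¹ ≡ 3 (mod 59), so λ ≡ 34.
  x = λ² - 19 - 39 = 1156 - 58 ≡ 36; y = λ·(19 - 36) - 10 ≡ 2. → (36, 2)

(36, 2)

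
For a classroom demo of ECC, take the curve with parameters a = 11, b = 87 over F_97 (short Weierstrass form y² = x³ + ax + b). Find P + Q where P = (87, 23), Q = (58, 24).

(87, 23) + (58, 24). λ = (24 - 23)/(58 - 87) ≡ 1/68 mod 97. 68⁻¹ ≡ 10 (mod 97), so λ ≡ 10.
  x = λ² - 87 - 58 = 100 - 145 ≡ 52; y = λ·(87 - 52) - 23 ≡ 36. → (52, 36)

(52, 36)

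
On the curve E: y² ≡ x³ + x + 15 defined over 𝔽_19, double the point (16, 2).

tangent at (16, 2): λ = (3·16² + 1)/(2·2) ≡ 9/4. 4⁻¹ ≡ 5 (mod 19), so λ ≡ 9·5 ≡ 7.
  x = λ² - 16 - 16 = 49 - 32 ≡ 17; y = λ·(16 - 17) - 2 ≡ 10. → (17, 10)

(17, 10)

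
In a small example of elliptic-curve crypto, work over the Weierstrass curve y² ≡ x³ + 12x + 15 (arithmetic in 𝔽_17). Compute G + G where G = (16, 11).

(11, 4)

tangent at (16, 11): λ = (3·16² + 12)/(2·11) ≡ 15/5. 5⁻¹ ≡ 7 (mod 17), so λ ≡ 15·7 ≡ 3.
  x = λ² - 16 - 16 = 9 - 32 ≡ 11; y = λ·(16 - 11) - 11 ≡ 4. → (11, 4)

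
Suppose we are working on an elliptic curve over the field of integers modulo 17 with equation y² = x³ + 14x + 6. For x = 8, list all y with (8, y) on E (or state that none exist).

x³ + 14x + 6 = 630 ≡ 1 (mod 17).
Square roots of 1 mod 17: 1 and 16 (since 1² = 1 ≡ 1).

1, 16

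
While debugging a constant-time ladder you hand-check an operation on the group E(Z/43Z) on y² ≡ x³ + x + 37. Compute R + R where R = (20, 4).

(28, 42)

tangent at (20, 4): λ = (3·20² + 1)/(2·4) ≡ 40/8. 8⁻¹ ≡ 27 (mod 43) since 8·27 = 216 ≡ 1, so λ ≡ 40·27 ≡ 5.
  x = λ² - 20 - 20 = 25 - 40 ≡ 28; y = λ·(20 - 28) - 4 ≡ 42. → (28, 42)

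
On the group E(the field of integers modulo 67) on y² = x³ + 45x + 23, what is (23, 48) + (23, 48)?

tangent at (23, 48): λ = (3·23² + 45)/(2·48) ≡ 24/29. 29⁻¹ ≡ 37 (mod 67), so λ ≡ 24·37 ≡ 17.
  x = λ² - 23 - 23 = 289 - 46 ≡ 42; y = λ·(23 - 42) - 48 ≡ 31. → (42, 31)

(42, 31)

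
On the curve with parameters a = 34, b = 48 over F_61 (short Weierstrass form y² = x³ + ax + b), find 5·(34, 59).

Write Q = (34, 59).
Repeated addition: build up to 5Q.
2Q: tangent at (34, 59): λ = (3·34² + 34)/(2·59) ≡ 25/57. 57⁻¹ ≡ 15 (mod 61), so λ ≡ 25·15 ≡ 9.
  x = λ² - 34 - 34 = 81 - 68 ≡ 13; y = λ·(34 - 13) - 59 ≡ 8. → (13, 8)
3Q: (13, 8) + (34, 59). λ = (59 - 8)/(34 - 13) ≡ 51/21 mod 61. 21⁻¹ ≡ 32 (mod 61), so λ ≡ 46.
  x = λ² - 13 - 34 = 2116 - 47 ≡ 56; y = λ·(13 - 56) - 8 ≡ 27. → (56, 27)
4Q: (56, 27) + (34, 59). λ = (59 - 27)/(34 - 56) ≡ 32/39 mod 61. 39⁻¹ ≡ 36 (mod 61) since 39·36 = 1404 ≡ 1, so λ ≡ 54.
  x = λ² - 56 - 34 = 2916 - 90 ≡ 20; y = λ·(56 - 20) - 27 ≡ 26. → (20, 26)
5Q: (20, 26) + (34, 59). λ = (59 - 26)/(34 - 20) ≡ 33/14 mod 61. 14⁻¹ ≡ 48 (mod 61), so λ ≡ 59.
  x = λ² - 20 - 34 = 3481 - 54 ≡ 11; y = λ·(20 - 11) - 26 ≡ 17. → (11, 17)

(11, 17)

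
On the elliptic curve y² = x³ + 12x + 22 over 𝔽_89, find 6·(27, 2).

Write Q = (27, 2).
Double-and-add on 6 = (110)₂. Start with Q = (27, 2) for the leading 1-bit.
double: tangent at (27, 2): λ = (3·27² + 12)/(2·2) ≡ 63/4. 4⁻¹ ≡ 67 (mod 89), so λ ≡ 63·67 ≡ 38.
  x = λ² - 27 - 27 = 1444 - 54 ≡ 55; y = λ·(27 - 55) - 2 ≡ 2. → (55, 2)
add Q: (55, 2) + (27, 2). λ = (2 - 2)/(27 - 55) ≡ 0/61 mod 89. 61⁻¹ ≡ 54 (mod 89), so λ ≡ 0.
  x = λ² - 55 - 27 = 0 - 82 ≡ 7; y = λ·(55 - 7) - 2 ≡ 87. → (7, 87)
double: tangent at (7, 87): λ = (3·7² + 12)/(2·87) ≡ 70/85. 85⁻¹ ≡ 22 (mod 89), so λ ≡ 70·22 ≡ 27.
  x = λ² - 7 - 7 = 729 - 14 ≡ 3; y = λ·(7 - 3) - 87 ≡ 21. → (3, 21)

(3, 21)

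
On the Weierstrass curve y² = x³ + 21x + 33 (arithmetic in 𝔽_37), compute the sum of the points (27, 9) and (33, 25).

(17, 30)

(27, 9) + (33, 25). λ = (25 - 9)/(33 - 27) ≡ 16/6 mod 37. 6⁻¹ ≡ 31 (mod 37) since 6·31 = 186 ≡ 1, so λ ≡ 15.
  x = λ² - 27 - 33 = 225 - 60 ≡ 17; y = λ·(27 - 17) - 9 ≡ 30. → (17, 30)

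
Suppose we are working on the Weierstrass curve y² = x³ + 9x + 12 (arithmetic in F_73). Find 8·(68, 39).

Write G = (68, 39).
Repeated addition: build up to 8G.
2G: tangent at (68, 39): λ = (3·68² + 9)/(2·39) ≡ 11/5. 5⁻¹ ≡ 44 (mod 73), so λ ≡ 11·44 ≡ 46.
  x = λ² - 68 - 68 = 2116 - 136 ≡ 9; y = λ·(68 - 9) - 39 ≡ 47. → (9, 47)
3G: (9, 47) + (68, 39). λ = (39 - 47)/(68 - 9) ≡ 65/59 mod 73. 59⁻¹ ≡ 26 (mod 73) since 59·26 = 1534 ≡ 1, so λ ≡ 11.
  x = λ² - 9 - 68 = 121 - 77 ≡ 44; y = λ·(9 - 44) - 47 ≡ 6. → (44, 6)
4G: (44, 6) + (68, 39). λ = (39 - 6)/(68 - 44) ≡ 33/24 mod 73. 24⁻¹ ≡ 70 (mod 73), so λ ≡ 47.
  x = λ² - 44 - 68 = 2209 - 112 ≡ 53; y = λ·(44 - 53) - 6 ≡ 9. → (53, 9)
5G: (53, 9) + (68, 39). λ = (39 - 9)/(68 - 53) ≡ 30/15 mod 73. 15⁻¹ ≡ 39 (mod 73), so λ ≡ 2.
  x = λ² - 53 - 68 = 4 - 121 ≡ 29; y = λ·(53 - 29) - 9 ≡ 39. → (29, 39)
6G: (29, 39) + (68, 39). λ = (39 - 39)/(68 - 29) ≡ 0/39 mod 73. 39⁻¹ ≡ 15 (mod 73), so λ ≡ 0.
  x = λ² - 29 - 68 = 0 - 97 ≡ 49; y = λ·(29 - 49) - 39 ≡ 34. → (49, 34)
7G: (49, 34) + (68, 39). λ = (39 - 34)/(68 - 49) ≡ 5/19 mod 73. 19⁻¹ ≡ 50 (mod 73), so λ ≡ 31.
  x = λ² - 49 - 68 = 961 - 117 ≡ 41; y = λ·(49 - 41) - 34 ≡ 68. → (41, 68)
8G: (41, 68) + (68, 39). λ = (39 - 68)/(68 - 41) ≡ 44/27 mod 73. 27⁻¹ ≡ 46 (mod 73), so λ ≡ 53.
  x = λ² - 41 - 68 = 2809 - 109 ≡ 72; y = λ·(41 - 72) - 68 ≡ 41. → (72, 41)

(72, 41)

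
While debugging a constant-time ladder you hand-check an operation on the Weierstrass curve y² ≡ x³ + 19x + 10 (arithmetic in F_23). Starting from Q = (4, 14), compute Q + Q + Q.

(15, 6)

Repeated addition: build up to 3Q.
2Q: tangent at (4, 14): λ = (3·4² + 19)/(2·14) ≡ 21/5. 5⁻¹ ≡ 14 (mod 23), so λ ≡ 21·14 ≡ 18.
  x = λ² - 4 - 4 = 324 - 8 ≡ 17; y = λ·(4 - 17) - 14 ≡ 5. → (17, 5)
3Q: (17, 5) + (4, 14). λ = (14 - 5)/(4 - 17) ≡ 9/10 mod 23. 10⁻¹ ≡ 7 (mod 23), so λ ≡ 17.
  x = λ² - 17 - 4 = 289 - 21 ≡ 15; y = λ·(17 - 15) - 5 ≡ 6. → (15, 6)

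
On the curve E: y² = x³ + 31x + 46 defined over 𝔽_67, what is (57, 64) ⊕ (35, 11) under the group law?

(57, 64) + (35, 11). λ = (11 - 64)/(35 - 57) ≡ 14/45 mod 67. 45⁻¹ ≡ 3 (mod 67), so λ ≡ 42.
  x = λ² - 57 - 35 = 1764 - 92 ≡ 64; y = λ·(57 - 64) - 64 ≡ 44. → (64, 44)

(64, 44)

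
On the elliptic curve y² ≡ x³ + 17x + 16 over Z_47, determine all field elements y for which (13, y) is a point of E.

15, 32

x³ + 17x + 16 = 2434 ≡ 37 (mod 47).
Square roots of 37 mod 47: 15 and 32 (since 15² = 225 ≡ 37).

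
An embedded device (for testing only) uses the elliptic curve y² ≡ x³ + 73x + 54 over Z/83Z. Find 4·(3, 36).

Write Q = (3, 36).
Repeated addition: build up to 4Q.
2Q: tangent at (3, 36): λ = (3·3² + 73)/(2·36) ≡ 17/72. 72⁻¹ ≡ 15 (mod 83), so λ ≡ 17·15 ≡ 6.
  x = λ² - 3 - 3 = 36 - 6 ≡ 30; y = λ·(3 - 30) - 36 ≡ 51. → (30, 51)
3Q: (30, 51) + (3, 36). λ = (36 - 51)/(3 - 30) ≡ 68/56 mod 83. 56⁻¹ ≡ 43 (mod 83), so λ ≡ 19.
  x = λ² - 30 - 3 = 361 - 33 ≡ 79; y = λ·(30 - 79) - 51 ≡ 14. → (79, 14)
4Q: (79, 14) + (3, 36). λ = (36 - 14)/(3 - 79) ≡ 22/7 mod 83. 7⁻¹ ≡ 12 (mod 83), so λ ≡ 15.
  x = λ² - 79 - 3 = 225 - 82 ≡ 60; y = λ·(79 - 60) - 14 ≡ 22. → (60, 22)

(60, 22)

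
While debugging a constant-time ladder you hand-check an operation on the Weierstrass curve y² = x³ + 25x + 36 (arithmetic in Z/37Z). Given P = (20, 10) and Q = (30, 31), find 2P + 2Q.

First 2P:
Repeated addition: build up to 2P.
2P: tangent at (20, 10): λ = (3·20² + 25)/(2·10) ≡ 4/20. 20⁻¹ ≡ 13 (mod 37), so λ ≡ 4·13 ≡ 15.
  x = λ² - 20 - 20 = 225 - 40 ≡ 0; y = λ·(20 - 0) - 10 ≡ 31. → (0, 31)
2P = (0, 31).
Next 2Q:
Repeated addition: build up to 2Q.
2Q: tangent at (30, 31): λ = (3·30² + 25)/(2·31) ≡ 24/25. 25⁻¹ ≡ 3 (mod 37), so λ ≡ 24·3 ≡ 35.
  x = λ² - 30 - 30 = 1225 - 60 ≡ 18; y = λ·(30 - 18) - 31 ≡ 19. → (18, 19)
2Q = (18, 19).
Finally 2P + 2Q:
(0, 31) + (18, 19). λ = (19 - 31)/(18 - 0) ≡ 25/18 mod 37. 18⁻¹ ≡ 35 (mod 37) since 18·35 = 630 ≡ 1, so λ ≡ 24.
  x = λ² - 0 - 18 = 576 - 18 ≡ 3; y = λ·(0 - 3) - 31 ≡ 8. → (3, 8)

(3, 8)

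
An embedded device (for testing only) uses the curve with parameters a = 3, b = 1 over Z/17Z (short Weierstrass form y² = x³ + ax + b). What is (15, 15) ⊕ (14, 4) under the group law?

(15, 15) + (14, 4). λ = (4 - 15)/(14 - 15) ≡ 6/16 mod 17. 16⁻¹ ≡ 16 (mod 17), so λ ≡ 11.
  x = λ² - 15 - 14 = 121 - 29 ≡ 7; y = λ·(15 - 7) - 15 ≡ 5. → (7, 5)

(7, 5)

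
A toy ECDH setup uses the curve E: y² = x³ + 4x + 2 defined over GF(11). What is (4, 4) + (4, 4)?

(4, 7)

tangent at (4, 4): λ = (3·4² + 4)/(2·4) ≡ 8/8. 8⁻¹ ≡ 7 (mod 11) since 8·7 = 56 ≡ 1, so λ ≡ 8·7 ≡ 1.
  x = λ² - 4 - 4 = 1 - 8 ≡ 4; y = λ·(4 - 4) - 4 ≡ 7. → (4, 7)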